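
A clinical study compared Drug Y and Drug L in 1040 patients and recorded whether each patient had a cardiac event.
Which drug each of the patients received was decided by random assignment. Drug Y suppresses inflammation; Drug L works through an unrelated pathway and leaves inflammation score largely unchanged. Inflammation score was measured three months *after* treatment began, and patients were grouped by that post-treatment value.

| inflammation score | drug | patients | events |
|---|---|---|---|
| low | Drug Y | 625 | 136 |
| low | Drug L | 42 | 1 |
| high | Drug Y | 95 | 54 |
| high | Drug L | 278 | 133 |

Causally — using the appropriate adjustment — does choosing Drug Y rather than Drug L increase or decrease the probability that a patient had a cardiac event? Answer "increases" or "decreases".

decreases

Inflammation score is recorded after the drug and is itself shifted by it — it sits on the causal path from drug to outcome. Conditioning on a mediator would strip out part of the effect we want; the pooled comparison gives the total causal effect.
Pooled: Drug Y 26.4% vs Drug L 41.9%; Drug Y is lower overall.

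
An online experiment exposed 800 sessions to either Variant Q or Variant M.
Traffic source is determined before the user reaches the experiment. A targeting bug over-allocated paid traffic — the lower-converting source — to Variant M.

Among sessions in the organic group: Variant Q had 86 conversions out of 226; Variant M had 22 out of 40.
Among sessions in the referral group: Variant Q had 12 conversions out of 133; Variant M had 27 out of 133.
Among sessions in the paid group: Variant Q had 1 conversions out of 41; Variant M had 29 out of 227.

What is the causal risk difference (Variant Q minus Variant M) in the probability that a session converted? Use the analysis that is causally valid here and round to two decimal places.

-0.13

The imbalance in traffic source arose from how sessions were allocated, not from anything the variant did; and traffic source independently affects the outcome. The pooled gap is confounded — condition on traffic source.
Adjusting over the population distribution of traffic source: 0.333·(0.381−0.550) + 0.333·(0.090−0.203) + 0.335·(0.024−0.128) = -0.128.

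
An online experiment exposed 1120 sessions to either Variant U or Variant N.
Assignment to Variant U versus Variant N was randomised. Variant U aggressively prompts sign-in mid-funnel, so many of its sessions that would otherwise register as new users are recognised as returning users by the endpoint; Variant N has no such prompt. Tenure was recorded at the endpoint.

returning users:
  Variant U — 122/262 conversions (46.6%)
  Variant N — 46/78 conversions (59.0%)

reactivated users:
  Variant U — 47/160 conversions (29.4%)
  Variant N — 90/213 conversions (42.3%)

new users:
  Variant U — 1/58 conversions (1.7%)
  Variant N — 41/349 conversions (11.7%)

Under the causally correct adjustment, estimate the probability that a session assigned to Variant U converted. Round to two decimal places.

The distribution of user tenure is itself part of what the variant does — it is an intermediate outcome. Holding it fixed would remove that part of the effect; the total effect is the pooled difference.
So P(outcome | do(Variant U)) is just the pooled rate for Variant U: 170/480 = 0.354.

0.35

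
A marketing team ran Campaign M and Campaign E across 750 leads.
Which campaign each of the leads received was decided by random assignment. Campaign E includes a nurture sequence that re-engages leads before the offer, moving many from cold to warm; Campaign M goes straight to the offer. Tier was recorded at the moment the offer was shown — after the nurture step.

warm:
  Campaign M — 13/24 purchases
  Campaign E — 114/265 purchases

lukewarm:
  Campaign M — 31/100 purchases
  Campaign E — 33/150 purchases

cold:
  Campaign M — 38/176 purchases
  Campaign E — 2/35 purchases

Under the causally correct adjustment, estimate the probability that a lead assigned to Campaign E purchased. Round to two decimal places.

The stratified and pooled comparisons disagree (Campaign M wins within each engagement tier; Campaign E wins overall), so the answer turns on the causal role of engagement tier.
Because the campaign influences engagement tier, engagement tier is a post-treatment mediator, not a confounder. Stratifying on it would bias the estimate; the causal effect is the crude pooled difference.
So P(outcome | do(Campaign E)) is just the pooled rate for Campaign E: 149/450 = 0.331.

0.33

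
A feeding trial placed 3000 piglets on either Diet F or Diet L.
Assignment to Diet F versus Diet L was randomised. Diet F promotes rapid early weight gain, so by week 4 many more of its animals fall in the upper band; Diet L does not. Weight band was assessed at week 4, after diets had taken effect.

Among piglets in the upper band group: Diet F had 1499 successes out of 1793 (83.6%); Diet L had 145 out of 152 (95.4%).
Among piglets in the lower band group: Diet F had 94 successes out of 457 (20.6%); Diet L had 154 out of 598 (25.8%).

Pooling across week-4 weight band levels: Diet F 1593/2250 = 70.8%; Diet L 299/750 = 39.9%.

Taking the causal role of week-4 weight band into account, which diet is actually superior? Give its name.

Diet F

Week-4 weight band lies on the pathway diet → week-4 weight band → outcome, so adjusting for it blocks the indirect effect. For the total causal effect of diet, use the unadjusted pooled rates.
Pooled: Diet F 70.8% vs Diet L 39.9%; Diet F is higher overall.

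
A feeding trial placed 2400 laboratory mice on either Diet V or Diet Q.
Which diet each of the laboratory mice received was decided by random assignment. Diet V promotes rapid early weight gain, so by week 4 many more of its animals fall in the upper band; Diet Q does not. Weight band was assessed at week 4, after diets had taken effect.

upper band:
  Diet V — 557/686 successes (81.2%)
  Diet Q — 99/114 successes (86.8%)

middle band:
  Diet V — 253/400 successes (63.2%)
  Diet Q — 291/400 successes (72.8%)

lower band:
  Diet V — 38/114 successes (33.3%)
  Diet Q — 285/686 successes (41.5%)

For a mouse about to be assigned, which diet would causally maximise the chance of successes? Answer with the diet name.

Stratifying would compare diets among laboratory mice the diets themselves sorted into week-4 weight band groups — a form of selection on an intermediate. The unconditioned pooled rates give the total causal effect.
Pooled: Diet V 70.7% vs Diet Q 56.2%; Diet V is higher overall.

Diet V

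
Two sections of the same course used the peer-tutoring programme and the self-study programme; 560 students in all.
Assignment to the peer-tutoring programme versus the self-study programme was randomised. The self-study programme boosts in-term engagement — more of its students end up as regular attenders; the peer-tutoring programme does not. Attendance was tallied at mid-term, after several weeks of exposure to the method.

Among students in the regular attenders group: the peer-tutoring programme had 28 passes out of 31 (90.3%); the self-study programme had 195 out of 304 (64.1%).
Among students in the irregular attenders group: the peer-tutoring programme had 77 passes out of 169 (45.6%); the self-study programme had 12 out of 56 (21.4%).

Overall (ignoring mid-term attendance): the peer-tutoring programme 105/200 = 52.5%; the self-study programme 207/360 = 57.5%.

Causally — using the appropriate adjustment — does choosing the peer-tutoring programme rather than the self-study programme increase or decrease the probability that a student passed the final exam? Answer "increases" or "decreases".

decreases

The stratified and pooled comparisons disagree (the peer-tutoring programme wins within each mid-term attendance; the self-study programme wins overall), so the answer turns on the causal role of mid-term attendance.
Mid-term attendance is recorded after the teaching method and is itself shifted by it — it sits on the causal path from teaching method to outcome. Conditioning on a mediator would strip out part of the effect we want; the pooled comparison gives the total causal effect.
Pooled: the peer-tutoring programme 52.5% vs the self-study programme 57.5%; the self-study programme is higher overall.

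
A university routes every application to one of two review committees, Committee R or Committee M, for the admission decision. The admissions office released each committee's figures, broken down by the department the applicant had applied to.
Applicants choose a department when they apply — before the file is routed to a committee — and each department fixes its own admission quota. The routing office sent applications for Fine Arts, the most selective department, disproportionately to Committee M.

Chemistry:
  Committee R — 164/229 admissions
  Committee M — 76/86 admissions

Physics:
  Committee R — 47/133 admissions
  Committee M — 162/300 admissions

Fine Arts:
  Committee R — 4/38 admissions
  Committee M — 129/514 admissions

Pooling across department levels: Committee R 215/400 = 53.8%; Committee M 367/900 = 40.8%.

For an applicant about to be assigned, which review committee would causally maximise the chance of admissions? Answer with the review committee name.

Since department is a pre-existing factor (not a product of the review committee) and it affects the outcome on its own, it is a confounder. The stratified rates, not the pooled rate, identify the causal effect.
Within each level — Chemistry: 71.6% vs 88.4%; Physics: 35.3% vs 54.0%; Fine Arts: 10.5% vs 25.1% — Committee M is higher every time.

Committee M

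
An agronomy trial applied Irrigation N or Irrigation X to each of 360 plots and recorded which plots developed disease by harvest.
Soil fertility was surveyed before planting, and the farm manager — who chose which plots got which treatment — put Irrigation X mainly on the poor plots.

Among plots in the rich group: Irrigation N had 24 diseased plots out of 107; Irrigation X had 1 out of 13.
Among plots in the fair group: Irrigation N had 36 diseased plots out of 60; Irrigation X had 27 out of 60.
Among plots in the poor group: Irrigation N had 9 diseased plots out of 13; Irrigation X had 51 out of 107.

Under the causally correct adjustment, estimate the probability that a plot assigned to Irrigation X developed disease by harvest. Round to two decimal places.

The stratified and pooled comparisons disagree (Irrigation X wins within each soil fertility; Irrigation N wins overall), so the answer turns on the causal role of soil fertility.
Soil fertility satisfies the back-door criterion: it is not a descendant of the irrigation, and it blocks the spurious path from irrigation to outcome. Adjusting for it (i.e., using the within-soil fertility rates) gives the causal effect.
Standardising Irrigation X to the population soil fertility mix: 0.333·1/13 + 0.333·27/60 + 0.333·51/107 = 0.335.

0.33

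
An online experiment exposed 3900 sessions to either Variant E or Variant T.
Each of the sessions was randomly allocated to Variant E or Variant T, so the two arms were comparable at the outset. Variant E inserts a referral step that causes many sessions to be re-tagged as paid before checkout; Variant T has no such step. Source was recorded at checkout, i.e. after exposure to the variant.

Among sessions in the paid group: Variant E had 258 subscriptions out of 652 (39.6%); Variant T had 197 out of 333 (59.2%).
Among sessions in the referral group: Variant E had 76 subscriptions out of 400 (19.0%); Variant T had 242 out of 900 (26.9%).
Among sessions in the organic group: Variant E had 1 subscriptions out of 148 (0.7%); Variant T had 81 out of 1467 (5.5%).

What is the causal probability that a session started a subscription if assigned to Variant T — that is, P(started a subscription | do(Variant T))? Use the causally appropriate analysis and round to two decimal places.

0.19

Traffic source here is a post-treatment variable shaped by the variant; conditioning on it would introduce bias rather than remove it. The overall comparison is the causal one.
So P(outcome | do(Variant T)) is just the pooled rate for Variant T: 520/2700 = 0.193.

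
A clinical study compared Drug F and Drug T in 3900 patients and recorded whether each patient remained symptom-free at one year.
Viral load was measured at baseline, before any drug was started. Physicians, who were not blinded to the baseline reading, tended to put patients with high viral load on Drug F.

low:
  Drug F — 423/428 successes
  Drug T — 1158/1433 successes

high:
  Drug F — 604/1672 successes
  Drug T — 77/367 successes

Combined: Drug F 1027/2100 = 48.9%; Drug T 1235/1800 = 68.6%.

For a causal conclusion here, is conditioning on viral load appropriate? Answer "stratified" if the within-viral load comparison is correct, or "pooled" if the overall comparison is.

stratified

The viral load-specific comparison favours Drug F throughout, but the pooled figures favour Drug T. The question is whether to condition on viral load.
Here viral load is a common cause — it drives both which drug a case falls under and the outcome. The crude comparison mixes populations; the stratum-specific rates are the causally relevant ones.
Within each level — low: 98.8% vs 80.8%; high: 36.1% vs 21.0% — Drug F is higher every time.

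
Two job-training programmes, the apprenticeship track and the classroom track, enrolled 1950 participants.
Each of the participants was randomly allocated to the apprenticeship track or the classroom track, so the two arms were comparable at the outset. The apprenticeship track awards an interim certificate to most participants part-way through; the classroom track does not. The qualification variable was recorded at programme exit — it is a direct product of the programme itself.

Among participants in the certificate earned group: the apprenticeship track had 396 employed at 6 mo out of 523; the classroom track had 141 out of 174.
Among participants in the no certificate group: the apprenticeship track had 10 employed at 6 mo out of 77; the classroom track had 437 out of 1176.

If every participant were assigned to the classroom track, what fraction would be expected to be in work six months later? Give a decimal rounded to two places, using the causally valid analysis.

Qualification attained during the programme here is a post-treatment variable shaped by the programme; conditioning on it would introduce bias rather than remove it. The overall comparison is the causal one.
So P(outcome | do(the classroom track)) is just the pooled rate for the classroom track: 578/1350 = 0.428.

0.43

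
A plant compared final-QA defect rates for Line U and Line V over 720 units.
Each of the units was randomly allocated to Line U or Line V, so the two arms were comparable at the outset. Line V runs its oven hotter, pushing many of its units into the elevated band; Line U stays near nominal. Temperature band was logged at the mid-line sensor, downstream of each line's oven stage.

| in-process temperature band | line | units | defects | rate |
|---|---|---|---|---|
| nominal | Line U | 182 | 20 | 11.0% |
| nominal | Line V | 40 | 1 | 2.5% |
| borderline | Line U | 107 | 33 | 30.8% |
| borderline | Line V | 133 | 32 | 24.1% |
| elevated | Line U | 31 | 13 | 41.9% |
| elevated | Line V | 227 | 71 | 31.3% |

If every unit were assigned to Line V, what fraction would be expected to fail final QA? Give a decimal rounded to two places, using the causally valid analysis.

0.26

The in-process temperature band-specific comparison favours Line V throughout, but the pooled figures favour Line U. The question is whether to condition on in-process temperature band.
The distribution of in-process temperature band is itself part of what the line does — it is an intermediate outcome. Holding it fixed would remove that part of the effect; the total effect is the pooled difference.
So P(outcome | do(Line V)) is just the pooled rate for Line V: 104/400 = 0.260.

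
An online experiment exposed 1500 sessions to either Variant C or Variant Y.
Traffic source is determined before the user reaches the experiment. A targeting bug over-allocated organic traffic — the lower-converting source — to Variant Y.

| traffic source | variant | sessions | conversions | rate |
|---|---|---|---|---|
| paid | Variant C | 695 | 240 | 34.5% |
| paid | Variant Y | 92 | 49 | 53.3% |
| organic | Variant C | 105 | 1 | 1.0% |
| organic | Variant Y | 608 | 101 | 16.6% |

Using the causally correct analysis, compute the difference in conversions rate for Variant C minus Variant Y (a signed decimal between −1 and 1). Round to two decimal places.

-0.17

The stratified and pooled comparisons disagree (Variant Y wins within each traffic source; Variant C wins overall), so the answer turns on the causal role of traffic source.
Traffic source differs across variants for reasons unrelated to any effect of the variant itself, and it separately predicts the outcome — a classic confounder. We must compare within traffic source levels.
Adjusting over the population distribution of traffic source: 0.525·(0.345−0.533) + 0.475·(0.010−0.166) = -0.173.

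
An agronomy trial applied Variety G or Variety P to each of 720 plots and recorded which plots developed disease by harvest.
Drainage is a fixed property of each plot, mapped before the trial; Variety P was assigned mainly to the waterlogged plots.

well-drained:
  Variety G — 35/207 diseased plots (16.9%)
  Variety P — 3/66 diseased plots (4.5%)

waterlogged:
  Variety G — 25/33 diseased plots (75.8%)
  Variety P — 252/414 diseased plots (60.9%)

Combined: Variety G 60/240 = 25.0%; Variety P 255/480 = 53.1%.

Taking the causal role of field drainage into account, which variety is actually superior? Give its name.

The field drainage-specific comparison favours Variety P throughout, but the pooled figures favour Variety G. The question is whether to condition on field drainage.
Field drainage differs across varietys for reasons unrelated to any effect of the variety itself, and it separately predicts the outcome — a classic confounder. We must compare within field drainage levels.
Within each level — well-drained: 16.9% vs 4.5%; waterlogged: 75.8% vs 60.9% — Variety P is lower every time.

Variety P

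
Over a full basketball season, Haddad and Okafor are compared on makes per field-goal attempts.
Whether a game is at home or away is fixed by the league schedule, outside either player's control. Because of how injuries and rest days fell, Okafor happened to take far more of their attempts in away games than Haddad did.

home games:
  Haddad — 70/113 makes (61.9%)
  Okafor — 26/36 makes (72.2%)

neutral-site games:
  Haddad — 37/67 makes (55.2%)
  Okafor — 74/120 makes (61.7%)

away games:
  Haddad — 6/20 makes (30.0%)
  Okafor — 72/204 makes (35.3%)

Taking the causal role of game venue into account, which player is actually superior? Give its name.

Within every game venue level Okafor has the higher rate, yet pooled Haddad does — Simpson's reversal.
Game venue differs across players for reasons unrelated to any effect of the player itself, and it separately predicts the outcome — a classic confounder. We must compare within game venue levels.
Within each level — home games: 61.9% vs 72.2%; neutral-site games: 55.2% vs 61.7%; away games: 30.0% vs 35.3% — Okafor is higher every time.

Okafor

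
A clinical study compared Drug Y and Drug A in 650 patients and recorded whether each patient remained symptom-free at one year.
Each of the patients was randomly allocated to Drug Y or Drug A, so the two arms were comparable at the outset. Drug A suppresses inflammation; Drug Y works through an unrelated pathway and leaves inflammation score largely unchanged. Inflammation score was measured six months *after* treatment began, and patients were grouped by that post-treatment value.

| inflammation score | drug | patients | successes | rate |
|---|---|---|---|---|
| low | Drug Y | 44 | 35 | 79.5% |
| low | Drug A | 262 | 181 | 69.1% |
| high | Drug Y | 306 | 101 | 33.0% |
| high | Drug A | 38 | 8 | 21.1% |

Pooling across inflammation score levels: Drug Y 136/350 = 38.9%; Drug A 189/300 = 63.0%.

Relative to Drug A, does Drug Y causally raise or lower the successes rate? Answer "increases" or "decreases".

Drug Y is higher inside every inflammation score stratum but Drug A is higher in aggregate. Whether to stratify depends on how inflammation score relates to the drug.
Inflammation score is recorded after the drug and is itself shifted by it — it sits on the causal path from drug to outcome. Conditioning on a mediator would strip out part of the effect we want; the pooled comparison gives the total causal effect.
Pooled: Drug Y 38.9% vs Drug A 63.0%; Drug A is higher overall.

decreases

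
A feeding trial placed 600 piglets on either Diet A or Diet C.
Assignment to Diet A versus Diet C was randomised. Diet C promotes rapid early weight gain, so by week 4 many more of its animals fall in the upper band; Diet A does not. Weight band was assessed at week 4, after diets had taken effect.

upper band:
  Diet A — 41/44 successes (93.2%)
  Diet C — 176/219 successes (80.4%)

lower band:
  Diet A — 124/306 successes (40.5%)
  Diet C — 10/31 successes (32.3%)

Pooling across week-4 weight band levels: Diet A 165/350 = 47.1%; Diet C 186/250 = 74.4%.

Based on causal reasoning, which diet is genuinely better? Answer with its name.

Diet C

Diet A is higher inside every week-4 weight band stratum but Diet C is higher in aggregate. Whether to stratify depends on how week-4 weight band relates to the diet.
Week-4 weight band lies on the pathway diet → week-4 weight band → outcome, so adjusting for it blocks the indirect effect. For the total causal effect of diet, use the unadjusted pooled rates.
Pooled: Diet A 47.1% vs Diet C 74.4%; Diet C is higher overall.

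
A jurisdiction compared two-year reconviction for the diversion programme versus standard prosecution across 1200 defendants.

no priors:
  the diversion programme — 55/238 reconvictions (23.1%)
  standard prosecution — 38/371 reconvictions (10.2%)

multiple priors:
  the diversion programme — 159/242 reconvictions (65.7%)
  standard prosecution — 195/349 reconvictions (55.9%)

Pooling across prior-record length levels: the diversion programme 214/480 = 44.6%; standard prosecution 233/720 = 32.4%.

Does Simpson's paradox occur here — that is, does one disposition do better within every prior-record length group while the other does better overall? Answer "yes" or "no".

no

Within each prior-record length level (no priors 23.1% vs 10.2%; multiple priors 65.7% vs 55.9%), standard prosecution has the lower rate every time. Pooled: 44.6% vs 32.4% — standard prosecution has the lower rate overall. They agree.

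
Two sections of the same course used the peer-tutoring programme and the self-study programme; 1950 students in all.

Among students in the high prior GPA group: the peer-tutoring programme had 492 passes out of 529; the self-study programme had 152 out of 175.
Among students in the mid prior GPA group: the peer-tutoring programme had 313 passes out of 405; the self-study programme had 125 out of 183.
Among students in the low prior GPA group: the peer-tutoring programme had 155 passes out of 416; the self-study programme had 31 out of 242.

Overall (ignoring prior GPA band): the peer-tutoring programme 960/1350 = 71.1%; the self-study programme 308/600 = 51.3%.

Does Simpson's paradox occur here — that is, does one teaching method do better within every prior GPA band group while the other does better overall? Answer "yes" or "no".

no

Within each prior GPA band level (high prior GPA 93.0% vs 86.9%; mid prior GPA 77.3% vs 68.3%; low prior GPA 37.3% vs 12.8%), the peer-tutoring programme has the higher rate every time. Pooled: 71.1% vs 51.3% — the peer-tutoring programme has the higher rate overall. They agree.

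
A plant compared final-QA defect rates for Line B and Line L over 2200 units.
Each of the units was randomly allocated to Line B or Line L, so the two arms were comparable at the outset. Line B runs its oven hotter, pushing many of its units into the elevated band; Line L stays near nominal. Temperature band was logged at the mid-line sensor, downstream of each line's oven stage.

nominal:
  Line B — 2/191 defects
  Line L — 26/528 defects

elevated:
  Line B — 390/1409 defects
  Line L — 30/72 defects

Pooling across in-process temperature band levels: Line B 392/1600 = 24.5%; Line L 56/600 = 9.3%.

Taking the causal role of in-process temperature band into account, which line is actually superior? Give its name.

The in-process temperature band-specific comparison favours Line B throughout, but the pooled figures favour Line L. The question is whether to condition on in-process temperature band.
In-process temperature band lies on the pathway line → in-process temperature band → outcome, so adjusting for it blocks the indirect effect. For the total causal effect of line, use the unadjusted pooled rates.
Pooled: Line B 24.5% vs Line L 9.3%; Line L is lower overall.

Line L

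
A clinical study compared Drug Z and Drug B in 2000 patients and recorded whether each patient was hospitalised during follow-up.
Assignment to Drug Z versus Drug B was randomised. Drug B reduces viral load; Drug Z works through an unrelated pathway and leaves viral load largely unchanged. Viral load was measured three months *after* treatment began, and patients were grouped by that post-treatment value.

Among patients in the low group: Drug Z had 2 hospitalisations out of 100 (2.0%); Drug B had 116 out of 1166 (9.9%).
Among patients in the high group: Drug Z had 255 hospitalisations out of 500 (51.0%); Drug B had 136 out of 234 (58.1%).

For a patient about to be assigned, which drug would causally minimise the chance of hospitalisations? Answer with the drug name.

Drug B

The viral load-specific comparison favours Drug Z throughout, but the pooled figures favour Drug B. The question is whether to condition on viral load.
Viral load is recorded after the drug and is itself shifted by it — it sits on the causal path from drug to outcome. Conditioning on a mediator would strip out part of the effect we want; the pooled comparison gives the total causal effect.
Pooled: Drug Z 42.8% vs Drug B 18.0%; Drug B is lower overall.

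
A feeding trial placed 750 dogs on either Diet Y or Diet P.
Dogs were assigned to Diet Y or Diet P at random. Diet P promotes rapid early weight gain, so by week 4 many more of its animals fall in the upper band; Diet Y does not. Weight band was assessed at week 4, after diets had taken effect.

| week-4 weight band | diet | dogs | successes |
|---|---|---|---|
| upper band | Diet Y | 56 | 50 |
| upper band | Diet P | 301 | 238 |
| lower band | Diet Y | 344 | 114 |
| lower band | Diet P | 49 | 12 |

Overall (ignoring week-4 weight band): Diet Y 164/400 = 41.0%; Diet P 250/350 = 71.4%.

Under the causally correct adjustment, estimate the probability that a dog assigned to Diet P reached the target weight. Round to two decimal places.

The week-4 weight band-specific comparison favours Diet Y throughout, but the pooled figures favour Diet P. The question is whether to condition on week-4 weight band.
Week-4 weight band here is a post-treatment variable shaped by the diet; conditioning on it would introduce bias rather than remove it. The overall comparison is the causal one.
So P(outcome | do(Diet P)) is just the pooled rate for Diet P: 250/350 = 0.714.

0.71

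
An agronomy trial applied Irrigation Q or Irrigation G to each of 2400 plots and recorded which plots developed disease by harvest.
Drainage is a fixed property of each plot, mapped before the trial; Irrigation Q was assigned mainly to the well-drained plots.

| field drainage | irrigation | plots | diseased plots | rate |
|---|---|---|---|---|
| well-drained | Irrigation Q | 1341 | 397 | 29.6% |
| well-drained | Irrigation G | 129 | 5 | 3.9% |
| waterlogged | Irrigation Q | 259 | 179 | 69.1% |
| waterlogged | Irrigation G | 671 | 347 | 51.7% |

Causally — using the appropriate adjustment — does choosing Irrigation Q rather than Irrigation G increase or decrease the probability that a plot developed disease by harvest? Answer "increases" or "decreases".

increases

Irrigation G is lower inside every field drainage stratum but Irrigation Q is lower in aggregate. Whether to stratify depends on how field drainage relates to the irrigation.
Field drainage is set before the irrigation has any effect — it is not caused by the irrigation — and it independently drives the outcome. That makes it a confounder, so the causal comparison is within field drainage levels.
Within each level — well-drained: 29.6% vs 3.9%; waterlogged: 69.1% vs 51.7% — Irrigation G is lower every time.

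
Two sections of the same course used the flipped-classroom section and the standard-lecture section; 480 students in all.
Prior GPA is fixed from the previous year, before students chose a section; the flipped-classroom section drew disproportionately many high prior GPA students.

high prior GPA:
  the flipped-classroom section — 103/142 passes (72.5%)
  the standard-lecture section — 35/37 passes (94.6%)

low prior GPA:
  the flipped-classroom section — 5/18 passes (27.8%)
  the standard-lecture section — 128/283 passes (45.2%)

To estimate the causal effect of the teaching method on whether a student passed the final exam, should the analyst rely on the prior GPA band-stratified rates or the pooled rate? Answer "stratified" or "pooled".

Prior GPA band differs across teaching methods for reasons unrelated to any effect of the teaching method itself, and it separately predicts the outcome — a classic confounder. We must compare within prior GPA band levels.
Within each level — high prior GPA: 72.5% vs 94.6%; low prior GPA: 27.8% vs 45.2% — the standard-lecture section is higher every time.

stratified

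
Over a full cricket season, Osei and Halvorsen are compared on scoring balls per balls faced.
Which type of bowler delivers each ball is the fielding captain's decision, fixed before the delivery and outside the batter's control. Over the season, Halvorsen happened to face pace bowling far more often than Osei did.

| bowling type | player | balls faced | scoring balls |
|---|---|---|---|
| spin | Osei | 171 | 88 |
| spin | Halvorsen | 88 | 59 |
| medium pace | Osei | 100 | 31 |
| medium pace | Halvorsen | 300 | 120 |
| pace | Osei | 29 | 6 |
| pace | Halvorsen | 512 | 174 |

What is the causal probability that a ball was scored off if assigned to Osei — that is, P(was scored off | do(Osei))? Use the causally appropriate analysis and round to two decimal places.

0.31

Bowling type satisfies the back-door criterion: it is not a descendant of the player, and it blocks the spurious path from player to outcome. Adjusting for it (i.e., using the within-bowling type rates) gives the causal effect.
Standardising Osei to the population bowling type mix: 0.216·88/171 + 0.333·31/100 + 0.451·6/29 = 0.308.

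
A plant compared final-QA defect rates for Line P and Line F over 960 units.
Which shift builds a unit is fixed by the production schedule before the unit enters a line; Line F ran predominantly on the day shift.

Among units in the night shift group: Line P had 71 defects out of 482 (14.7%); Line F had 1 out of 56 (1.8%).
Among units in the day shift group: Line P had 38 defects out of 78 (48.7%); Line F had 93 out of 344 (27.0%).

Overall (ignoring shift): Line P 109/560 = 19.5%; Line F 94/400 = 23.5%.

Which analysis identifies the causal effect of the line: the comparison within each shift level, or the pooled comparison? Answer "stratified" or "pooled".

Within every shift level Line F has the lower rate, yet pooled Line P does — Simpson's reversal.
Shift differs across lines for reasons unrelated to any effect of the line itself, and it separately predicts the outcome — a classic confounder. We must compare within shift levels.
Within each level — night shift: 14.7% vs 1.8%; day shift: 48.7% vs 27.0% — Line F is lower every time.

stratified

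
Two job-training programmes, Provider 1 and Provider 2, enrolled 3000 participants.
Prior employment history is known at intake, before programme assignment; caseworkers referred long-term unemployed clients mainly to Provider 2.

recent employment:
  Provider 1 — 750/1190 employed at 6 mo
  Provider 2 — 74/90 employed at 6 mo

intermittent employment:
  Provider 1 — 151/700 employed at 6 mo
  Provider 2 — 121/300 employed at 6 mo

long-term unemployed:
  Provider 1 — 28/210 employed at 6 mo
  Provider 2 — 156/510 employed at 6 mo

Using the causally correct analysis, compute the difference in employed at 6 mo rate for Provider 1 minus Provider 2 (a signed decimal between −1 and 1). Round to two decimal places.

-0.19

The stratified and pooled comparisons disagree (Provider 2 wins within each prior employment history; Provider 1 wins overall), so the answer turns on the causal role of prior employment history.
Since prior employment history is a pre-existing factor (not a product of the programme) and it affects the outcome on its own, it is a confounder. The stratified rates, not the pooled rate, identify the causal effect.
Adjusting over the population distribution of prior employment history: 0.427·(0.630−0.822) + 0.333·(0.216−0.403) + 0.240·(0.133−0.306) = -0.186.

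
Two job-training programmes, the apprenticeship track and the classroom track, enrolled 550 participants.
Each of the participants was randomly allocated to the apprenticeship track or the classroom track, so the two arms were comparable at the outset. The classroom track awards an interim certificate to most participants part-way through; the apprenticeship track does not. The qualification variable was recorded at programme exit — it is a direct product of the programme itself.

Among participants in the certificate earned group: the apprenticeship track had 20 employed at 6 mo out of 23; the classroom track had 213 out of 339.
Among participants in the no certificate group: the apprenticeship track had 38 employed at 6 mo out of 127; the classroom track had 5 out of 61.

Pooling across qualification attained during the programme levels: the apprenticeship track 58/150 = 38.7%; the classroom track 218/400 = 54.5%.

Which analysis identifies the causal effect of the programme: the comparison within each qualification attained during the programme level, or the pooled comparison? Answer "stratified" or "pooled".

Within every qualification attained during the programme level the apprenticeship track has the higher rate, yet pooled the classroom track does — Simpson's reversal.
Qualification attained during the programme is downstream of the programme. One should not condition on a consequence of treatment, so the overall rates are the right comparison.
Pooled: the apprenticeship track 38.7% vs the classroom track 54.5%; the classroom track is higher overall.

pooled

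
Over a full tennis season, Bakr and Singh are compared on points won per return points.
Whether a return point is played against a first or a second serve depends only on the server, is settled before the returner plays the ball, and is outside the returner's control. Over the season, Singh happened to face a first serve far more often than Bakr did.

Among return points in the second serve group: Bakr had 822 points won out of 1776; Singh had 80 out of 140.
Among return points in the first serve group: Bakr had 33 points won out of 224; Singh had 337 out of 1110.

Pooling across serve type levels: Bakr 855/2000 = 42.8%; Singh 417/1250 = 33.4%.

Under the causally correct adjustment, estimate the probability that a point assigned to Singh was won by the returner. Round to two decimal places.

0.46

The serve type-specific comparison favours Singh throughout, but the pooled figures favour Bakr. The question is whether to condition on serve type.
Here serve type is a common cause — it drives both which player a case falls under and the outcome. The crude comparison mixes populations; the stratum-specific rates are the causally relevant ones.
Standardising Singh to the population serve type mix: 0.590·80/140 + 0.410·337/1110 = 0.461.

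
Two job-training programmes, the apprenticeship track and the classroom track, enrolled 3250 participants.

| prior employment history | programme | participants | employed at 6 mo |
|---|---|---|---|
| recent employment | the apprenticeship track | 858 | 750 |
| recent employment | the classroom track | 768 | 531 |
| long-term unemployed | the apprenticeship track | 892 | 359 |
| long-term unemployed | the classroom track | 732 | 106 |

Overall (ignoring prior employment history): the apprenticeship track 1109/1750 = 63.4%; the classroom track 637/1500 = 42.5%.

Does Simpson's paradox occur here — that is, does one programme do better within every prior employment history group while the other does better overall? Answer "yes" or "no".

Within each prior employment history level (recent employment 87.4% vs 69.1%; long-term unemployed 40.2% vs 14.5%), the apprenticeship track has the higher rate every time. Pooled: 63.4% vs 42.5% — the apprenticeship track has the higher rate overall. They agree.

no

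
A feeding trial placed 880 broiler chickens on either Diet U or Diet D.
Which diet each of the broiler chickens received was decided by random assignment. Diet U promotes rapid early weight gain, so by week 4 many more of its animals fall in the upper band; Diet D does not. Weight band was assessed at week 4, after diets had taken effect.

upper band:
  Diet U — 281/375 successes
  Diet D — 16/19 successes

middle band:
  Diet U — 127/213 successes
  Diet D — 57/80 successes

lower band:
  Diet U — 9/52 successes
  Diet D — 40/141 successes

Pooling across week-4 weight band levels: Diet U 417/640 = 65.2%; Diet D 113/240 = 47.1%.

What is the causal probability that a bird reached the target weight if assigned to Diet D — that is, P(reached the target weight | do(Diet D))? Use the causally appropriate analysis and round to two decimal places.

0.47

Stratifying would compare diets among broiler chickens the diets themselves sorted into week-4 weight band groups — a form of selection on an intermediate. The unconditioned pooled rates give the total causal effect.
So P(outcome | do(Diet D)) is just the pooled rate for Diet D: 113/240 = 0.471.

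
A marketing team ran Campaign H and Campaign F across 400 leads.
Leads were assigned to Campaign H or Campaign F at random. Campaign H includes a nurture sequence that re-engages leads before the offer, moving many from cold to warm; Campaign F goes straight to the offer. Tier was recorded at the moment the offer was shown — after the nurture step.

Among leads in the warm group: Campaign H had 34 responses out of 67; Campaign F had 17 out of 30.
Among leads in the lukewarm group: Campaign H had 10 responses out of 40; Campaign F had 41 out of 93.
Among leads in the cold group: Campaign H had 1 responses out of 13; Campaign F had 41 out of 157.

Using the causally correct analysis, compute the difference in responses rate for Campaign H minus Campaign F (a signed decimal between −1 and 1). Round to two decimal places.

+0.02

Stratifying would compare campaigns among leads the campaigns themselves sorted into engagement tier groups — a form of selection on an intermediate. The unconditioned pooled rates give the total causal effect.
The causal difference is the pooled difference: 0.375 − 0.354 = +0.021.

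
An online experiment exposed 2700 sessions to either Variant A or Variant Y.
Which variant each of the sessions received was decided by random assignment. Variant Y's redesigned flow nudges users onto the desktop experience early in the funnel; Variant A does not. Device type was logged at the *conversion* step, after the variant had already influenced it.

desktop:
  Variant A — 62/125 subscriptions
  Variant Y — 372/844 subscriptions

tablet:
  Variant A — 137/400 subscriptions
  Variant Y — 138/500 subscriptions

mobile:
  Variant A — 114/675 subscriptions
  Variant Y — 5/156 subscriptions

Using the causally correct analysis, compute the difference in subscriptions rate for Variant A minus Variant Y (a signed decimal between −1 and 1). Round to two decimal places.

-0.08

Device type here is a post-treatment variable shaped by the variant; conditioning on it would introduce bias rather than remove it. The overall comparison is the causal one.
The causal difference is the pooled difference: 0.261 − 0.343 = -0.083.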